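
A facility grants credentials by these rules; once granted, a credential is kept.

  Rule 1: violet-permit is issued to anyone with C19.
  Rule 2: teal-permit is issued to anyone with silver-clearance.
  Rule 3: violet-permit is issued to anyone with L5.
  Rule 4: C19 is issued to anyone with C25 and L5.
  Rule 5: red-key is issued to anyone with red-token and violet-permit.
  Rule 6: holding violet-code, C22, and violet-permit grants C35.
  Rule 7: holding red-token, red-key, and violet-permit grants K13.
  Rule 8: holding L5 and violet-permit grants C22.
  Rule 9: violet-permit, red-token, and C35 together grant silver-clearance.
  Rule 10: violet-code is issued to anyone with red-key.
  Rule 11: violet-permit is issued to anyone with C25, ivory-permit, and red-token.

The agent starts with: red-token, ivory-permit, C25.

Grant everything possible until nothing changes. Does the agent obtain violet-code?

Holding C25, ivory-permit, and red-token grants violet-permit (Rule 11).
Holding red-token and violet-permit grants red-key (Rule 5).
Holding red-key grants violet-code (Rule 10).

Yes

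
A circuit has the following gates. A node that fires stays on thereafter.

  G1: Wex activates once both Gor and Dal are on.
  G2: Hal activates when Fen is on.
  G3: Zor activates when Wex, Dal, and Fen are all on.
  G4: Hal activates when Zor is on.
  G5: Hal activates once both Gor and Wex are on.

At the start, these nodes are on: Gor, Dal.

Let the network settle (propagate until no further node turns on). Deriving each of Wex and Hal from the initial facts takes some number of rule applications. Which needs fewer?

Wex: Gor and Dal are on, so Wex activates (G1). [1 rule application]
Hal: G1: Gor and Dal on → Wex on. Gor and Wex are on, so Hal activates (G5). [2 rule applications]
Wex needs fewer.

Wex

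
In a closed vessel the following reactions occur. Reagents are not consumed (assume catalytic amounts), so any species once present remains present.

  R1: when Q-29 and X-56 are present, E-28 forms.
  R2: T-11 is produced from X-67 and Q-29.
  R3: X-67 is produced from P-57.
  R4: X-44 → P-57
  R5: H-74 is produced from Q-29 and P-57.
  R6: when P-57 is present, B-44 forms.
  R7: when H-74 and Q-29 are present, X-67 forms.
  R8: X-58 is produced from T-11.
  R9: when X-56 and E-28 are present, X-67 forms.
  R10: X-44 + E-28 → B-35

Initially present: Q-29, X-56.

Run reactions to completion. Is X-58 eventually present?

Yes

Q-29 and X-56 present → E-28 forms (R1).
X-56 and E-28 present → X-67 forms (R9).
X-67 and Q-29 present → T-11 forms (R2).
T-11 present → X-58 forms (R8).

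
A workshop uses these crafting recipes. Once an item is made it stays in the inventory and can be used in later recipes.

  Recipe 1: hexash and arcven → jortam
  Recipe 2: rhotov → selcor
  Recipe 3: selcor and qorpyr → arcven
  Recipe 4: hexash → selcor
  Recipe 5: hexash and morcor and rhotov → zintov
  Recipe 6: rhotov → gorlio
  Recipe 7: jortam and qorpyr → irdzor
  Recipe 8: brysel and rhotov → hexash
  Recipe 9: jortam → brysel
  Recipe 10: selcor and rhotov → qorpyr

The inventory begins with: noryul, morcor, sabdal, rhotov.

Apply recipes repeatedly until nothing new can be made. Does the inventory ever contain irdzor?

irdzor would need jortam and qorpyr (Recipe 7), but jortam is never obtained.

No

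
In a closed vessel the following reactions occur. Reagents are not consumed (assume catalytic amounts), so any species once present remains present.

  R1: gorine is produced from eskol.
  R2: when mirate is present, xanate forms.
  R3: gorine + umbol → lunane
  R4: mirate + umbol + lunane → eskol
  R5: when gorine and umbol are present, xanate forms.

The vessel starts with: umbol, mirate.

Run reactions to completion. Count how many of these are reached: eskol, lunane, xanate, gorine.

mirate present → xanate forms (R2).
eskol would need mirate, umbol, and lunane (R4), but lunane never forms.
lunane would need gorine and umbol (R3), but gorine never forms.
xanate: reached.
gorine would need eskol (R1), but eskol never forms.
Reached: xanate — 1 of the 4.

1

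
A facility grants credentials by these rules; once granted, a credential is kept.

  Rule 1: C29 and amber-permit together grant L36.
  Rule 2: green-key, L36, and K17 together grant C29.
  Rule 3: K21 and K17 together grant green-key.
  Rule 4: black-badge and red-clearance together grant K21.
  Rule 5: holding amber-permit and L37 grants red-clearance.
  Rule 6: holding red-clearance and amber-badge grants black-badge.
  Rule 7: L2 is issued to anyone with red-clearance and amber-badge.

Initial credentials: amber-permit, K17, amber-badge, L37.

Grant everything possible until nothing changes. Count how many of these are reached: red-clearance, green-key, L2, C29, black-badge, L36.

Holding amber-permit and L37 grants red-clearance (Rule 5).
Holding red-clearance and amber-badge grants L2 (Rule 7).
Holding red-clearance and amber-badge grants black-badge (Rule 6).
Holding black-badge and red-clearance grants K21 (Rule 4).
Holding K21 and K17 grants green-key (Rule 3).
red-clearance: reached.
green-key: reached.
L2: reached.
C29 would need green-key, L36, and K17 (Rule 2), but L36 is never granted.
black-badge: reached.
L36 would need C29 and amber-permit (Rule 1), but C29 is never granted.
Reached: red-clearance, green-key, L2, and black-badge — 4 of the 6.

4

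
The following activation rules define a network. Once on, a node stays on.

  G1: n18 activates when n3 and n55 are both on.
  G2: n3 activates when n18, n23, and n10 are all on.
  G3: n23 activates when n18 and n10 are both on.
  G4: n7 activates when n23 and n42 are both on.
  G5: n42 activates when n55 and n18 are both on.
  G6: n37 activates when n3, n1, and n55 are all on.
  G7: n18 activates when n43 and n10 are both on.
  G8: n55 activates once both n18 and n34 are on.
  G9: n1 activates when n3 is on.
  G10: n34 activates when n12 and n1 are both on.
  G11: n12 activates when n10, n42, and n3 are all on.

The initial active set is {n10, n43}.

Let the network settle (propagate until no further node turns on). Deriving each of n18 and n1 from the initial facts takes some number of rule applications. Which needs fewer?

n18

n18: n43 and n10 are on, so n18 activates (G7). [1 rule application]
n1: G7: n43 and n10 on → n18 on. G3: n18 and n10 on → n23 on. n18, n23, and n10 are on, so n3 activates (G2). G9: n3 on → n1 on. [4 rule applications]
n18 needs fewer.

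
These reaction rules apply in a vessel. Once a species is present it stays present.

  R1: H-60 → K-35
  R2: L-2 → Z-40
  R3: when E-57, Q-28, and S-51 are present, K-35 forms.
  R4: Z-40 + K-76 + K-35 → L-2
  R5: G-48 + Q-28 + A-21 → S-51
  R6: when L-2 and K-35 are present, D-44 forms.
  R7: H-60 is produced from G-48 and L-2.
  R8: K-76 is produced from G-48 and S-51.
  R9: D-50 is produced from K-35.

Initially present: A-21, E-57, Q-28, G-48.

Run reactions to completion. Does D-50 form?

Yes

G-48, Q-28, and A-21 present → S-51 forms (R5).
E-57, Q-28, and S-51 present → K-35 forms (R3).
K-35 present → D-50 forms (R9).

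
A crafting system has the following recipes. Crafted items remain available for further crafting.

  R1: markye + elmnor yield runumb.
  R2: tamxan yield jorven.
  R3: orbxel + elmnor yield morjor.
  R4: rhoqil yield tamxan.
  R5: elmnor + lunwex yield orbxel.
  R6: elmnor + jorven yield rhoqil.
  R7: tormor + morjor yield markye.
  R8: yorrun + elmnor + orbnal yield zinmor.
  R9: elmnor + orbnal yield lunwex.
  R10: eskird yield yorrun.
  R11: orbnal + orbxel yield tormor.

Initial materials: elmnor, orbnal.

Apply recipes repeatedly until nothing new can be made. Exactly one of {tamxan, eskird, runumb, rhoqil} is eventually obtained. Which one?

Using R9, elmnor and orbnal make lunwex.
Using R5, elmnor and lunwex make orbxel.
Using R3, orbxel and elmnor make morjor.
Using R11, orbnal and orbxel make tormor.
Using R7, tormor and morjor make markye.
Using R1, markye and elmnor make runumb.
tamxan would need rhoqil (R4), but rhoqil is never obtained. rhoqil would need elmnor and jorven (R6), but jorven is never obtained. No rule produces eskird, and it is not given.

runumb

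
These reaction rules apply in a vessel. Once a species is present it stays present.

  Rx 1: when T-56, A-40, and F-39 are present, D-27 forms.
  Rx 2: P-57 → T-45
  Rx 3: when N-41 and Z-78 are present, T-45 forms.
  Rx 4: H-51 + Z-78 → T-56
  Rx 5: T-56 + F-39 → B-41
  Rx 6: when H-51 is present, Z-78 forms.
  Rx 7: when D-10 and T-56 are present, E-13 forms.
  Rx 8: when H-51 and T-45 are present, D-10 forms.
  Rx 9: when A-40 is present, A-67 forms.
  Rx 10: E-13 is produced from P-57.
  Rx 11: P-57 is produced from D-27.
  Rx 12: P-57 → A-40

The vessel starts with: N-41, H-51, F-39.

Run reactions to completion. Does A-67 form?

No

A-67 would need A-40 (Rx 9), but A-40 never forms.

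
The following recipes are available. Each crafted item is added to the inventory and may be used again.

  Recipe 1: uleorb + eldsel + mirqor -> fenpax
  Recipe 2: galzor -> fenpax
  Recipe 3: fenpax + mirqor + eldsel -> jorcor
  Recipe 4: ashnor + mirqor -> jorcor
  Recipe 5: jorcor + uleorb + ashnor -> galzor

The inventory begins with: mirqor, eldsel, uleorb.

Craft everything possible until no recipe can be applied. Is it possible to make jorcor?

Yes

uleorb + eldsel + mirqor -> fenpax (Recipe 1).
fenpax + mirqor + eldsel -> jorcor (Recipe 3).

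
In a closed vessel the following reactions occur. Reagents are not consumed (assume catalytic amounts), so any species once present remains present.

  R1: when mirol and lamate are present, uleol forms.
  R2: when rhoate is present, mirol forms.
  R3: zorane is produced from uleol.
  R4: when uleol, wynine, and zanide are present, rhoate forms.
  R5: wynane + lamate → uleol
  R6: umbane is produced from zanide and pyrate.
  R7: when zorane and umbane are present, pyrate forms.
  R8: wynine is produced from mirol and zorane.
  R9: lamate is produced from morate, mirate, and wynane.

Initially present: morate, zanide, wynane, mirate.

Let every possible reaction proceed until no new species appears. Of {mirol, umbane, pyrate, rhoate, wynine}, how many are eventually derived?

mirol would need rhoate (R2), but rhoate never forms.
umbane would need zanide and pyrate (R6), but pyrate never forms.
pyrate would need zorane and umbane (R7), but umbane never forms.
rhoate would need uleol, wynine, and zanide (R4), but wynine never forms.
wynine would need mirol and zorane (R8), but mirol never forms.
None of the 5 are reached.

0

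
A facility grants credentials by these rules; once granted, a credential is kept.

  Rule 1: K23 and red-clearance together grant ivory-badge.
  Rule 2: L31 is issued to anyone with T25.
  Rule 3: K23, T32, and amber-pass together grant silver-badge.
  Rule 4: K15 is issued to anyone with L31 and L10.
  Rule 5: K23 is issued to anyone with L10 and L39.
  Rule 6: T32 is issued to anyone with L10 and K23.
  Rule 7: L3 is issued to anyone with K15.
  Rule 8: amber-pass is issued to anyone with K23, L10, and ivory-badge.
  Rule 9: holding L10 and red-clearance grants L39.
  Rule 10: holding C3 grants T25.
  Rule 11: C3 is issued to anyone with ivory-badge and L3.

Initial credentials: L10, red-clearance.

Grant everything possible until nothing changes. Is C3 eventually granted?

C3 would need ivory-badge and L3 (Rule 11), but L3 is never granted.

No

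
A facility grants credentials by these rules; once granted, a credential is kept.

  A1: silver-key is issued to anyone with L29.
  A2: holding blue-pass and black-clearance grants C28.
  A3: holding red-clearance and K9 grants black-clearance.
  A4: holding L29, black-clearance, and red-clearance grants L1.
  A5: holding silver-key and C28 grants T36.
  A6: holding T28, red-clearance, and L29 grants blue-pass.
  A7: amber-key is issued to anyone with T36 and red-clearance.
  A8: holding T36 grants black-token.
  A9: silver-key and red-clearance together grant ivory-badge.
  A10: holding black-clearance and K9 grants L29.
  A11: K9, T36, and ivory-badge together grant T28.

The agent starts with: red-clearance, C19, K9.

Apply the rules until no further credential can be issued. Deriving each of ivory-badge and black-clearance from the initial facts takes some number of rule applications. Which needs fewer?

black-clearance: Holding red-clearance and K9 grants black-clearance (A3). [1 rule application]
ivory-badge: Holding red-clearance and K9 grants black-clearance (A3). Holding black-clearance and K9 grants L29 (A10). Holding L29 grants silver-key (A1). Holding silver-key and red-clearance grants ivory-badge (A9). [4 rule applications]
black-clearance needs fewer.

black-clearance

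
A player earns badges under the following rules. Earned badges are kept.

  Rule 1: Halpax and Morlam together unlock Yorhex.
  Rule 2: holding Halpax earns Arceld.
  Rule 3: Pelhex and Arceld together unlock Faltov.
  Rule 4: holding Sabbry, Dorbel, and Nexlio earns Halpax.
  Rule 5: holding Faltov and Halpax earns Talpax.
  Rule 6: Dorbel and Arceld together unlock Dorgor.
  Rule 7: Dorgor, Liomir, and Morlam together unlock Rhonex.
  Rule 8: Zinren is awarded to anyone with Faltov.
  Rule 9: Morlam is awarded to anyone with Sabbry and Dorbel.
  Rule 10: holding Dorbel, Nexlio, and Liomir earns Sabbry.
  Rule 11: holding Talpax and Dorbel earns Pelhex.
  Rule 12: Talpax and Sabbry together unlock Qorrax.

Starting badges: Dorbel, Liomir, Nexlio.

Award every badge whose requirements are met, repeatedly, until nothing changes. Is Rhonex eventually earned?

Yes

With Dorbel, Nexlio, and Liomir, Sabbry is earned (Rule 10).
With Sabbry, Dorbel, and Nexlio, Halpax is earned (Rule 4).
With Sabbry and Dorbel, Morlam is earned (Rule 9).
With Halpax, Arceld is earned (Rule 2).
With Dorbel and Arceld, Dorgor is earned (Rule 6).
With Dorgor, Liomir, and Morlam, Rhonex is earned (Rule 7).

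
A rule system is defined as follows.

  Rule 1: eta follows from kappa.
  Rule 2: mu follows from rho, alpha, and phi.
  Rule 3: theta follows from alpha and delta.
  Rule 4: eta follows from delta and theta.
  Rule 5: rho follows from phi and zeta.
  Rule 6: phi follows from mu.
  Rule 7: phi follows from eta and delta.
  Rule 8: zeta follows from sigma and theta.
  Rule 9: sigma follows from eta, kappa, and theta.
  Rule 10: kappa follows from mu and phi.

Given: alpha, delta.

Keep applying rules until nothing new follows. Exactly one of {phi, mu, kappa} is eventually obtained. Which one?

alpha and delta hold, so theta follows (Rule 3).
delta and theta hold, so eta follows (Rule 4).
eta and delta hold, so phi follows (Rule 7).
mu would need rho, alpha, and phi (Rule 2), but rho is never established. kappa would need mu and phi (Rule 10), but mu is never established.

phi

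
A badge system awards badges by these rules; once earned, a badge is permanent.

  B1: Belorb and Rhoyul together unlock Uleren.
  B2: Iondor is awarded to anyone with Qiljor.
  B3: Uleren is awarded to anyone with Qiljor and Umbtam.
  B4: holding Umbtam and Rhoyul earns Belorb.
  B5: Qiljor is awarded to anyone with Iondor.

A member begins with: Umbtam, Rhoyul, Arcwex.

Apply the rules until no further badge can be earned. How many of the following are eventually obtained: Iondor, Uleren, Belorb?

2

With Umbtam and Rhoyul, Belorb is earned (B4).
With Belorb and Rhoyul, Uleren is earned (B1).
Iondor would need Qiljor (B2), but Qiljor is never earned.
Uleren: reached.
Belorb: reached.
Reached: Uleren and Belorb — 2 of the 3.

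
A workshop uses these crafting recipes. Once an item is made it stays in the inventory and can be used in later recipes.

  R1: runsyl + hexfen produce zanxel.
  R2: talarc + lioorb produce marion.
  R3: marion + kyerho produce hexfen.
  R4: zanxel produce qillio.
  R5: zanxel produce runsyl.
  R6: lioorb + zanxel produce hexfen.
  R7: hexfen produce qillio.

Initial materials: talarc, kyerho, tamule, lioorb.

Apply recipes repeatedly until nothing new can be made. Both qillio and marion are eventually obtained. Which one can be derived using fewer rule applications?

marion: Using R2, talarc and lioorb make marion. [1 rule application]
qillio: talarc + lioorb → marion (R2). marion + kyerho → hexfen (R3). Using R7, hexfen makes qillio. [3 rule applications]
marion needs fewer.

marion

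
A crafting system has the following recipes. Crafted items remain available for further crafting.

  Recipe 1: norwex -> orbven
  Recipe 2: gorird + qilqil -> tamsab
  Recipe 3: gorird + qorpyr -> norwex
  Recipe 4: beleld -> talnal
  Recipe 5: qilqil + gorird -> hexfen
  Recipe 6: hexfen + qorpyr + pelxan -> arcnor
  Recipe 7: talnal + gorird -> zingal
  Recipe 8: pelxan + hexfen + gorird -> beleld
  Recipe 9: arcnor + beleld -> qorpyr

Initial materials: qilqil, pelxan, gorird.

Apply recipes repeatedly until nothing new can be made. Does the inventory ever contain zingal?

Yes

qilqil + gorird -> hexfen (Recipe 5).
pelxan + hexfen + gorird -> beleld (Recipe 8).
Using Recipe 4, beleld makes talnal.
talnal + gorird -> zingal (Recipe 7).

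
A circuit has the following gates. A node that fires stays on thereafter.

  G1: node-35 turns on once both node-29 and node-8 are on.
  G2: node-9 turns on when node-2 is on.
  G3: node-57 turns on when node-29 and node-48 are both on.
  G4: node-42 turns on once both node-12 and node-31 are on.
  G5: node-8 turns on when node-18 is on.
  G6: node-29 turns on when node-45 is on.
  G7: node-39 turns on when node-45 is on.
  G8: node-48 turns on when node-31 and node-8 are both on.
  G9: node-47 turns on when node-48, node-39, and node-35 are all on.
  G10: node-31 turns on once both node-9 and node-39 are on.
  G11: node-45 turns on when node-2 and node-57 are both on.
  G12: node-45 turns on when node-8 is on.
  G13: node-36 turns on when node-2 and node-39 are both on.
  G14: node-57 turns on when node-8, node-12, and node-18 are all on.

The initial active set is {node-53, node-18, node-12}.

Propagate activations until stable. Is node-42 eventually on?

No

node-42 would need node-12 and node-31 (G4), but node-31 never turns on.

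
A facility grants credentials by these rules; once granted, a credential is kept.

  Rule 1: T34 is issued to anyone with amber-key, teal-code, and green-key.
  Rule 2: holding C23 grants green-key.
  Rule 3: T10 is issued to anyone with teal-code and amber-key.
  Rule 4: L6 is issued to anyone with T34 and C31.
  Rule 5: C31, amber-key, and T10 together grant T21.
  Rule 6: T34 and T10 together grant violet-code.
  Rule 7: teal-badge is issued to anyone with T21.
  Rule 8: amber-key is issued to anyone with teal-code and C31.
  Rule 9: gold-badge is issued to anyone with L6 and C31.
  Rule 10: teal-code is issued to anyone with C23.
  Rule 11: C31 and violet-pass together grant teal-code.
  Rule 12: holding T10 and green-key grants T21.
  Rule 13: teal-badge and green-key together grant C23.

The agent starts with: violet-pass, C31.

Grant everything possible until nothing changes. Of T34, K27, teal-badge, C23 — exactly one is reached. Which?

Holding C31 and violet-pass grants teal-code (Rule 11).
Holding teal-code and C31 grants amber-key (Rule 8).
Holding teal-code and amber-key grants T10 (Rule 3).
Holding C31, amber-key, and T10 grants T21 (Rule 5).
Holding T21 grants teal-badge (Rule 7).
T34 would need amber-key, teal-code, and green-key (Rule 1), but green-key is never granted. No rule produces K27, and it is not given. C23 would need teal-badge and green-key (Rule 13), but green-key is never granted.

teal-badge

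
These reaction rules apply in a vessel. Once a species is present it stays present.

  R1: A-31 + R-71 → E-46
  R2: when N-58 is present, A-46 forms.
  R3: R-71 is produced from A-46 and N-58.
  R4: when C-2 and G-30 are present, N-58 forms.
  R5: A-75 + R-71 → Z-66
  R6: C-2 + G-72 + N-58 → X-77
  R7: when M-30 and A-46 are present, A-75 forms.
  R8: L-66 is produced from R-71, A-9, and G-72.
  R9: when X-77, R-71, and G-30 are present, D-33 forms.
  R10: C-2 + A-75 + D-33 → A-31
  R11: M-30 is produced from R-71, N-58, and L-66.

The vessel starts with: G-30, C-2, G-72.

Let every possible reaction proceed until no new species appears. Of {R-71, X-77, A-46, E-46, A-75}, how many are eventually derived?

C-2 and G-30 present → N-58 forms (R4).
N-58 present → A-46 forms (R2).
C-2, G-72, and N-58 present → X-77 forms (R6).
A-46 and N-58 present → R-71 forms (R3).
R-71: reached.
X-77: reached.
A-46: reached.
E-46 would need A-31 and R-71 (R1), but A-31 never forms.
A-75 would need M-30 and A-46 (R7), but M-30 never forms.
Reached: R-71, X-77, and A-46 — 3 of the 5.

3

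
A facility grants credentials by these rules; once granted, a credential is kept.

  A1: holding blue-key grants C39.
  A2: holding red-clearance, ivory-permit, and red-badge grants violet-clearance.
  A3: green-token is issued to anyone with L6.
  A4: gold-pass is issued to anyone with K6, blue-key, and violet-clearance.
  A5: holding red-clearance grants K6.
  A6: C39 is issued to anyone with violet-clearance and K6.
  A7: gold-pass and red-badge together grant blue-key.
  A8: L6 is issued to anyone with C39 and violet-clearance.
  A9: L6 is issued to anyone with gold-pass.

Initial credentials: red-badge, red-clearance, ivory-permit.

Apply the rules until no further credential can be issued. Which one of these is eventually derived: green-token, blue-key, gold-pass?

Holding red-clearance, ivory-permit, and red-badge grants violet-clearance (A2).
Holding red-clearance grants K6 (A5).
Holding violet-clearance and K6 grants C39 (A6).
Holding C39 and violet-clearance grants L6 (A8).
Holding L6 grants green-token (A3).
blue-key would need gold-pass and red-badge (A7), but gold-pass is never granted. gold-pass would need K6, blue-key, and violet-clearance (A4), but blue-key is never granted.

green-token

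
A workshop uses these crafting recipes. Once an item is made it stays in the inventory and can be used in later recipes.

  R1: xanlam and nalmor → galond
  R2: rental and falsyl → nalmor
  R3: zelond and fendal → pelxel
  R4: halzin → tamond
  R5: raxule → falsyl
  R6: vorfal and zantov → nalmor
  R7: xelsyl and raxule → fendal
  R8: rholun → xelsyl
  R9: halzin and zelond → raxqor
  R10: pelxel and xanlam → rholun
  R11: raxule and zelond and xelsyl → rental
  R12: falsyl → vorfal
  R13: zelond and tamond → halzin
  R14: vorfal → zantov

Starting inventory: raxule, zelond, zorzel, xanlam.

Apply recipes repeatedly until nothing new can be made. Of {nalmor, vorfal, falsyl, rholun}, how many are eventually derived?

3

Using R5, raxule makes falsyl.
falsyl → vorfal (R12).
vorfal → zantov (R14).
vorfal and zantov → nalmor (R6).
nalmor: reached.
vorfal: reached.
falsyl: reached.
rholun would need pelxel and xanlam (R10), but pelxel is never obtained.
Reached: nalmor, vorfal, and falsyl — 3 of the 4.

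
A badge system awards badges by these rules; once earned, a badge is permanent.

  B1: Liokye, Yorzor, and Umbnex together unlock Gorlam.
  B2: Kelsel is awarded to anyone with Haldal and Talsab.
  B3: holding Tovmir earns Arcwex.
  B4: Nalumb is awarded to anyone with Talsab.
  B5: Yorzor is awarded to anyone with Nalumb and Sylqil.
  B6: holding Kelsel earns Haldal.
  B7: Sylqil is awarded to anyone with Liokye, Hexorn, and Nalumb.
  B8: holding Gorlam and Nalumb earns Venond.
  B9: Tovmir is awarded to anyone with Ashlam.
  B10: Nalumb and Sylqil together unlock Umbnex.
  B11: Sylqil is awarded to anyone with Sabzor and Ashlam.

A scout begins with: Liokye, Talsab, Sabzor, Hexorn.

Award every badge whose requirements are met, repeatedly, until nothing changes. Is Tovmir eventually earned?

No

Tovmir would need Ashlam (B9), but Ashlam is never earned.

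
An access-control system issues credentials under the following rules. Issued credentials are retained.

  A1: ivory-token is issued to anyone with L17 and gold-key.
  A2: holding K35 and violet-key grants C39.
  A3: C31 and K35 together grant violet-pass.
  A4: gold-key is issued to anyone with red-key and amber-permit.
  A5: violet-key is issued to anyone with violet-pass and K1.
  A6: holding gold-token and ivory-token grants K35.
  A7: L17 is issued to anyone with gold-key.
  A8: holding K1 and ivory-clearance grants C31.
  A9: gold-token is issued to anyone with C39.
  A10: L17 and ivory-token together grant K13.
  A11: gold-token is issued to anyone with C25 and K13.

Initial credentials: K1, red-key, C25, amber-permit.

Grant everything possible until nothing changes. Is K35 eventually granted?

Holding red-key and amber-permit grants gold-key (A4).
Holding gold-key grants L17 (A7).
Holding L17 and gold-key grants ivory-token (A1).
Holding L17 and ivory-token grants K13 (A10).
Holding C25 and K13 grants gold-token (A11).
Holding gold-token and ivory-token grants K35 (A6).

Yes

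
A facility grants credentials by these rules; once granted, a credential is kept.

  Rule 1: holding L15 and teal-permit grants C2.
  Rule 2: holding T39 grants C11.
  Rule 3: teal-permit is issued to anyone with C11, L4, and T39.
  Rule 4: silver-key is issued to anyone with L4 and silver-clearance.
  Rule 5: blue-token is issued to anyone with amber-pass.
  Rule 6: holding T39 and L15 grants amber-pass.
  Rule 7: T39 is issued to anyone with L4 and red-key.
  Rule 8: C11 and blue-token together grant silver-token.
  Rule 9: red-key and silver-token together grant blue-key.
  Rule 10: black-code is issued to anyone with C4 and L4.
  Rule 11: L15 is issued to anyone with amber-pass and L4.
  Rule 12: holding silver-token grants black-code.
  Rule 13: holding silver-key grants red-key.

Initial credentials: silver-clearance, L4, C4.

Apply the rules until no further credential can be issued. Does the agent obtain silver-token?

silver-token would need C11 and blue-token (Rule 8), but blue-token is never granted.

No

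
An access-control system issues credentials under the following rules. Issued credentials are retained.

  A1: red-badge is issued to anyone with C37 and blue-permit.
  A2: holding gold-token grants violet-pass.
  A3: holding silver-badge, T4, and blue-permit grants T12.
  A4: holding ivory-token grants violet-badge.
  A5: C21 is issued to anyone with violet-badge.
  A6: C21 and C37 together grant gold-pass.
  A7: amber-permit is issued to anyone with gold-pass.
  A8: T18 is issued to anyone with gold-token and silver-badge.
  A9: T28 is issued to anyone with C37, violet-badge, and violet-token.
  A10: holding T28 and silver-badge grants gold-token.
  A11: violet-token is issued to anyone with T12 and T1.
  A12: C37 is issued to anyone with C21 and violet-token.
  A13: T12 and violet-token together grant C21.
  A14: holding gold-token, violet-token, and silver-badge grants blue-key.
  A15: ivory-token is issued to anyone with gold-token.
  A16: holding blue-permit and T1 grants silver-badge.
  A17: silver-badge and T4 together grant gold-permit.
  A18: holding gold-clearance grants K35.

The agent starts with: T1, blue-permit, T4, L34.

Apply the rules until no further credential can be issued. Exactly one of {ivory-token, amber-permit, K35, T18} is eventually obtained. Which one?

amber-permit

Holding blue-permit and T1 grants silver-badge (A16).
Holding silver-badge, T4, and blue-permit grants T12 (A3).
Holding T12 and T1 grants violet-token (A11).
Holding T12 and violet-token grants C21 (A13).
Holding C21 and violet-token grants C37 (A12).
Holding C21 and C37 grants gold-pass (A6).
Holding gold-pass grants amber-permit (A7).
T18 would need gold-token and silver-badge (A8), but gold-token is never granted. K35 would need gold-clearance (A18), but gold-clearance is never granted. ivory-token would need gold-token (A15), but gold-token is never granted.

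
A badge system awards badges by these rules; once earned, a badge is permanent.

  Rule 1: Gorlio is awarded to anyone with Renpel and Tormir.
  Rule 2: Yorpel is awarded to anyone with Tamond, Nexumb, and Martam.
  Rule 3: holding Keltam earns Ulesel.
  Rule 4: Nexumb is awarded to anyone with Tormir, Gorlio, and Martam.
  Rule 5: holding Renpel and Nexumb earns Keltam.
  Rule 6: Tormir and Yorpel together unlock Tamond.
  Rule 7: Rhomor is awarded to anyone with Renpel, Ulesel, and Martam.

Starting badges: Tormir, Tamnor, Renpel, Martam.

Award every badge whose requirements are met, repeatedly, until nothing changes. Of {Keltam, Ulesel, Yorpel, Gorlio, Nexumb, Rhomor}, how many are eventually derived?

With Renpel and Tormir, Gorlio is earned (Rule 1).
With Tormir, Gorlio, and Martam, Nexumb is earned (Rule 4).
With Renpel and Nexumb, Keltam is earned (Rule 5).
With Keltam, Ulesel is earned (Rule 3).
With Renpel, Ulesel, and Martam, Rhomor is earned (Rule 7).
Keltam: reached.
Ulesel: reached.
Yorpel would need Tamond, Nexumb, and Martam (Rule 2), but Tamond is never earned.
Gorlio: reached.
Nexumb: reached.
Rhomor: reached.
Reached: Keltam, Ulesel, Gorlio, Nexumb, and Rhomor — 5 of the 6.

5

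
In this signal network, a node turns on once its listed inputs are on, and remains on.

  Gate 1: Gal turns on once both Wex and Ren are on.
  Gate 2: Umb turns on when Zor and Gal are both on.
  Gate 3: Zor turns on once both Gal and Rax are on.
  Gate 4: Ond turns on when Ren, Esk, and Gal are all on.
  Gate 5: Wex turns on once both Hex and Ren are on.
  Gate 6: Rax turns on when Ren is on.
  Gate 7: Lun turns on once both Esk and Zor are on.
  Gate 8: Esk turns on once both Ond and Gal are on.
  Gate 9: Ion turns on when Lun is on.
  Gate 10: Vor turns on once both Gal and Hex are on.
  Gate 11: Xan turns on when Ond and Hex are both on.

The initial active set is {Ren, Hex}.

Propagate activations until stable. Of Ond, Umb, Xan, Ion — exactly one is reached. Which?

Hex and Ren are on, so Wex turns on (Gate 5).
Ren is on, so Rax turns on (Gate 6).
Wex and Ren are on, so Gal turns on (Gate 1).
Gate 3: Gal and Rax on → Zor on.
Gate 2: Zor and Gal on → Umb on.
Xan would need Ond and Hex (Gate 11), but Ond never turns on. Ion would need Lun (Gate 9), but Lun never turns on. Ond would need Ren, Esk, and Gal (Gate 4), but Esk never turns on.

Umb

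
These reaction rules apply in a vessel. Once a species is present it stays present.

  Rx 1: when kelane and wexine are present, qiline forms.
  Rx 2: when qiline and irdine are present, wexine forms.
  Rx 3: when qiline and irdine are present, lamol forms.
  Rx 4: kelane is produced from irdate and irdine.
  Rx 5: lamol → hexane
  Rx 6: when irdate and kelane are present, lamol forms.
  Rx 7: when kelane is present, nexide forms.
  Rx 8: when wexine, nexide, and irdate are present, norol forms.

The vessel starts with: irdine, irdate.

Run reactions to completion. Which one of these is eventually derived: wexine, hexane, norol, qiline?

hexane

irdate and irdine present → kelane forms (Rx 4).
irdate and kelane present → lamol forms (Rx 6).
lamol present → hexane forms (Rx 5).
qiline would need kelane and wexine (Rx 1), but wexine never forms. norol would need wexine, nexide, and irdate (Rx 8), but wexine never forms. wexine would need qiline and irdine (Rx 2), but qiline never forms.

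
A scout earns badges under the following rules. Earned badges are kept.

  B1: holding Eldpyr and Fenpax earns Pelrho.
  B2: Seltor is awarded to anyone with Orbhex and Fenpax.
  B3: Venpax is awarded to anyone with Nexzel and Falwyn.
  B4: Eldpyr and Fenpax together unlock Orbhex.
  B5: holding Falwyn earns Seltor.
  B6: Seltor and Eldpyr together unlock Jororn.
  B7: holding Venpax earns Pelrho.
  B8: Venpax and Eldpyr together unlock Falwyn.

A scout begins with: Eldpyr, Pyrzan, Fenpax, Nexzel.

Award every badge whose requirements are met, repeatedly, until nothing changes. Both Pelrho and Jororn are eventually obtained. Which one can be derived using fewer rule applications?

Pelrho: With Eldpyr and Fenpax, Pelrho is earned (B1). [1 rule application]
Jororn: With Eldpyr and Fenpax, Orbhex is earned (B4). With Orbhex and Fenpax, Seltor is earned (B2). With Seltor and Eldpyr, Jororn is earned (B6). [3 rule applications]
Pelrho needs fewer.

Pelrho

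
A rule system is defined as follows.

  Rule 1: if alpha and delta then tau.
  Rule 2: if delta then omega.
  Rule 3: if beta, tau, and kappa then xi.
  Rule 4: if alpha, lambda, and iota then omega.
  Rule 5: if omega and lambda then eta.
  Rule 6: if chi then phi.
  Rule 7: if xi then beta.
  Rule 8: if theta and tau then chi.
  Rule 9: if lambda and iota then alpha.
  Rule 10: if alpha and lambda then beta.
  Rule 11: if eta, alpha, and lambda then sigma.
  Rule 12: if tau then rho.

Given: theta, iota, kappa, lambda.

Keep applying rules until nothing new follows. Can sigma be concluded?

lambda and iota hold, so alpha follows (Rule 9).
alpha, lambda, and iota hold, so omega follows (Rule 4).
From omega and lambda, Rule 5 gives eta.
eta, alpha, and lambda hold, so sigma follows (Rule 11).

Yes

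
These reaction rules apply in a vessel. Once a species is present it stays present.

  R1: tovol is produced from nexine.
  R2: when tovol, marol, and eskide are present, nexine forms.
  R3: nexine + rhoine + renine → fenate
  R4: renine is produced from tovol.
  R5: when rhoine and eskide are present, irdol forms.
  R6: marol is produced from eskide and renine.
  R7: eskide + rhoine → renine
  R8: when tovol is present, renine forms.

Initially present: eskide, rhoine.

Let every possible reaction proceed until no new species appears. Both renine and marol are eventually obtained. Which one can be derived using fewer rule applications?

renine: eskide and rhoine present → renine forms (R7). [1 rule application]
marol: eskide and rhoine present → renine forms (R7). eskide and renine present → marol forms (R6). [2 rule applications]
renine needs fewer.

renine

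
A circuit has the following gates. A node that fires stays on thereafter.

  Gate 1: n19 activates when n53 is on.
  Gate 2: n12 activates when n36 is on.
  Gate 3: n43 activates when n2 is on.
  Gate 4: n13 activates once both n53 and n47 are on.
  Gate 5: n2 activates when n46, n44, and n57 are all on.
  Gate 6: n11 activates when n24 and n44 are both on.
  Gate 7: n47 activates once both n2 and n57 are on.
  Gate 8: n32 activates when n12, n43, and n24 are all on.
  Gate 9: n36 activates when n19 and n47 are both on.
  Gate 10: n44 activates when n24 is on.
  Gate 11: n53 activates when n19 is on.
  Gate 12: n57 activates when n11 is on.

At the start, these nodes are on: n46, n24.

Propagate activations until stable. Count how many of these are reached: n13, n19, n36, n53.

0

n13 would need n53 and n47 (Gate 4), but n53 never turns on.
n19 would need n53 (Gate 1), but n53 never turns on.
n36 would need n19 and n47 (Gate 9), but n19 never turns on.
n53 would need n19 (Gate 11), but n19 never turns on.
None of the 4 are reached.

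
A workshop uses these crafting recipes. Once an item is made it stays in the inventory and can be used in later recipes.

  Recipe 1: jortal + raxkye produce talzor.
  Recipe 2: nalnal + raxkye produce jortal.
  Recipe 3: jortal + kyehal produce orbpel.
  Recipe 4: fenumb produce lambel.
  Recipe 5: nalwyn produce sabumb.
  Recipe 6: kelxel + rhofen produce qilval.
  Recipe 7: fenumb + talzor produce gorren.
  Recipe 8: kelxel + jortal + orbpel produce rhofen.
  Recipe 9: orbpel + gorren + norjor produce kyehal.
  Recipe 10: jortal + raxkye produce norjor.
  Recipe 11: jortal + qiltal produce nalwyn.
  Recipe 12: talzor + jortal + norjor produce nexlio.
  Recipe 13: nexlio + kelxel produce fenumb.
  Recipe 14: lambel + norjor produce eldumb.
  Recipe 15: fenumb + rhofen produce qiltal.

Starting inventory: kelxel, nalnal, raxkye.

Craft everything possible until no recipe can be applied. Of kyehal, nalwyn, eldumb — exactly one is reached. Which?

nalnal + raxkye → jortal (Recipe 2).
jortal + raxkye → norjor (Recipe 10).
Using Recipe 1, jortal and raxkye make talzor.
talzor + jortal + norjor → nexlio (Recipe 12).
Using Recipe 13, nexlio and kelxel make fenumb.
Using Recipe 4, fenumb makes lambel.
lambel + norjor → eldumb (Recipe 14).
nalwyn would need jortal and qiltal (Recipe 11), but qiltal is never obtained. kyehal would need orbpel, gorren, and norjor (Recipe 9), but orbpel is never obtained.

eldumb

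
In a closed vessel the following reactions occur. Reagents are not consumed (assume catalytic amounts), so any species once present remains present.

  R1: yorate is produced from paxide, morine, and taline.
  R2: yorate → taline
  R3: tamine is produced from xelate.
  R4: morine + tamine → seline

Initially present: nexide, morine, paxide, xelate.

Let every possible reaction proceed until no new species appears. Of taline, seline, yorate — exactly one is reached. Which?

seline

xelate present → tamine forms (R3).
morine and tamine present → seline forms (R4).
taline would need yorate (R2), but yorate never forms. yorate would need paxide, morine, and taline (R1), but taline never forms.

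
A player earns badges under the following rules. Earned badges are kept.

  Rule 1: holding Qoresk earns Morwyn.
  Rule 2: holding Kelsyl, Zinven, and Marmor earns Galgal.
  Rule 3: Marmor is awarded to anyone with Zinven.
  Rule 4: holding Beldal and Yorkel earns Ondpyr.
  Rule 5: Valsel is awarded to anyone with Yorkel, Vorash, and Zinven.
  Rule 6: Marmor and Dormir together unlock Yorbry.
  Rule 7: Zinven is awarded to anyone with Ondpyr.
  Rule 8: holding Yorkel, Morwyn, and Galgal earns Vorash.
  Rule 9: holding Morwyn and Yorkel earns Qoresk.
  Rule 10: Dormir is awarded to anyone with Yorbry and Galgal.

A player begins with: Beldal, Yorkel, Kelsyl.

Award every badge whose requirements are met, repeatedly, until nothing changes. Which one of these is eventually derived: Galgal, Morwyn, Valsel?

With Beldal and Yorkel, Ondpyr is earned (Rule 4).
With Ondpyr, Zinven is earned (Rule 7).
With Zinven, Marmor is earned (Rule 3).
With Kelsyl, Zinven, and Marmor, Galgal is earned (Rule 2).
Valsel would need Yorkel, Vorash, and Zinven (Rule 5), but Vorash is never earned. Morwyn would need Qoresk (Rule 1), but Qoresk is never earned.

Galgal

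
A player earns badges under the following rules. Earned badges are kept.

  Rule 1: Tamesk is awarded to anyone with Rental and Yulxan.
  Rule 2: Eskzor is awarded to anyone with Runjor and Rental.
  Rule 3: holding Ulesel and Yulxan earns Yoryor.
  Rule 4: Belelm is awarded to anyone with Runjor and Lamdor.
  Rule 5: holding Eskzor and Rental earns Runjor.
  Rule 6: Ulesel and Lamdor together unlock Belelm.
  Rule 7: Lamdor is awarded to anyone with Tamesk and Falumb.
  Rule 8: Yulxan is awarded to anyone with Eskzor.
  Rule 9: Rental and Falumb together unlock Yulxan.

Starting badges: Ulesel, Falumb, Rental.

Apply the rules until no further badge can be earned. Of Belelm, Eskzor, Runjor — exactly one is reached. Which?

Belelm

With Rental and Falumb, Yulxan is earned (Rule 9).
With Rental and Yulxan, Tamesk is earned (Rule 1).
With Tamesk and Falumb, Lamdor is earned (Rule 7).
With Ulesel and Lamdor, Belelm is earned (Rule 6).
Eskzor would need Runjor and Rental (Rule 2), but Runjor is never earned. Runjor would need Eskzor and Rental (Rule 5), but Eskzor is never earned.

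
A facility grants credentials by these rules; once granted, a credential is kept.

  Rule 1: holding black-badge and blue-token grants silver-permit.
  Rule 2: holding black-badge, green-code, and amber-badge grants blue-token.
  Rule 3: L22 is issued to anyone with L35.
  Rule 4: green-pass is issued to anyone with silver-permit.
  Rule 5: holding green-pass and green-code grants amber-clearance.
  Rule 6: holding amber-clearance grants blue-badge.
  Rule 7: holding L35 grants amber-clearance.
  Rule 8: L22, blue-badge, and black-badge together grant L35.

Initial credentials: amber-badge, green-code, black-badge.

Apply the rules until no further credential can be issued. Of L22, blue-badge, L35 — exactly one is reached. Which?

Holding black-badge, green-code, and amber-badge grants blue-token (Rule 2).
Holding black-badge and blue-token grants silver-permit (Rule 1).
Holding silver-permit grants green-pass (Rule 4).
Holding green-pass and green-code grants amber-clearance (Rule 5).
Holding amber-clearance grants blue-badge (Rule 6).
L35 would need L22, blue-badge, and black-badge (Rule 8), but L22 is never granted. L22 would need L35 (Rule 3), but L35 is never granted.

blue-badge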